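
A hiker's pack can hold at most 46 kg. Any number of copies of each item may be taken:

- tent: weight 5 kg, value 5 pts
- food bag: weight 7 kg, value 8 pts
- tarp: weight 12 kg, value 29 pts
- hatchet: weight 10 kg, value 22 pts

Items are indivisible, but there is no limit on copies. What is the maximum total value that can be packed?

109 pts

Best value-per-unit is tarp at 29/12; filling with it alone gives 3×29 = 87.
Optimal mix: 3×tarp + 1×hatchet → weight 46, value 109.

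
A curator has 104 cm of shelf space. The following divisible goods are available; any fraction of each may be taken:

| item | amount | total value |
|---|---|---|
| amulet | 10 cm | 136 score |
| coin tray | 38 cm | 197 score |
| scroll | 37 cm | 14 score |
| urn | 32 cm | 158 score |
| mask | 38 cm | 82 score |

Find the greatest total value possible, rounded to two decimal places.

542.79

Take in order of value per unit:
- amulet (136/10 per unit): all 10 → value 136, running total 136.00
- coin tray (197/38 per unit): all 38 → value 197, running total 333.00
- urn (158/32 per unit): all 32 → value 158, running total 491.00
- mask (82/38 per unit): 24 of 38 → value 24×82/38 = 51.7895, running total 542.79
Total 542.79.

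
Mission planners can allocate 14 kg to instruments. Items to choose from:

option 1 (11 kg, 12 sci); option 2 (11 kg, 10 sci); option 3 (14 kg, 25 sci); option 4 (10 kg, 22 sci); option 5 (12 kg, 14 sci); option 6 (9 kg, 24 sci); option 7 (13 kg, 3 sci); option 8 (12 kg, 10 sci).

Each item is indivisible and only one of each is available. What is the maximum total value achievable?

This is a 0/1 knapsack; check combinations near the capacity.
- option 3: mass 14, value 25
- option 6: mass 9, value 24
- option 4: mass 10, value 22
Best: 25 sci.

25 sci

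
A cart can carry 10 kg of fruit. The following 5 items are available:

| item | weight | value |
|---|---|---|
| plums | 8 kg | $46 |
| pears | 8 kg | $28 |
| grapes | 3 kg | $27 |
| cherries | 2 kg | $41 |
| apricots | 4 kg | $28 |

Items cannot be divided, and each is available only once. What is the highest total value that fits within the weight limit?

Check high-value combinations within 10 kg:
- grapes+cherries+apricots: weight 3+2+4=9, value 27+41+28=96
- plums+cherries: weight 8+2=10, value 46+41=87
- cherries+apricots: weight 2+4=6, value 41+28=69
Best: $96.

$96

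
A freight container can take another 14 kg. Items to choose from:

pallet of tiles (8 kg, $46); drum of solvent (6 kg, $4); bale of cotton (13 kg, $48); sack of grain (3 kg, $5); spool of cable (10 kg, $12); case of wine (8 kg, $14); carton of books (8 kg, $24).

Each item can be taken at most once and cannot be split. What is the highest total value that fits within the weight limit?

$51

This is a 0/1 knapsack; check combinations near the capacity.
- pallet of tiles+sack of grain: weight 8+3=11, value 46+5=51
- pallet of tiles+drum of solvent: weight 8+6=14, value 46+4=50
- bale of cotton: weight 13, value 48
- pallet of tiles: weight 8, value 46
Best: $51.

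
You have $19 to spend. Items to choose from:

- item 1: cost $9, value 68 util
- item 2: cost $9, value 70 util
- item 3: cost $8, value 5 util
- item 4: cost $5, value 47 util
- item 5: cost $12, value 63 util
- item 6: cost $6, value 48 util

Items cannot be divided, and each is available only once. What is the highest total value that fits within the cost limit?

138 util

Check high-value combinations within $19:
- item 1+item 2: cost 9+9=18, value 68+70=138
- item 2+item 6: cost 9+6=15, value 70+48=118
- item 2+item 4: cost 9+5=14, value 70+47=117
Best: 138 util.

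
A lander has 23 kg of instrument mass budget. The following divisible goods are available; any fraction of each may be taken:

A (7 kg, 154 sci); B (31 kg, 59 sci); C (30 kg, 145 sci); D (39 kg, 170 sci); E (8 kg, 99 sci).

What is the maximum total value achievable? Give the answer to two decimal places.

291.67

Take in order of value per unit:
- A (154/7 per unit): all 7 → value 154, running total 154.00
- E (99/8 per unit): all 8 → value 99, running total 253.00
- C (145/30 per unit): 8 of 30 → value 8×145/30 = 38.6667, running total 291.67
Total 291.67.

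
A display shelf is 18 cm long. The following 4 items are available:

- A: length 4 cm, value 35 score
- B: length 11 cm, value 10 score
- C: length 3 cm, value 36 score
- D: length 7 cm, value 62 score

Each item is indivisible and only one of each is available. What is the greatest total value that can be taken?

133 score

Check high-value combinations within 18 cm:
- A+C+D: length 4+3+7=14, value 35+36+62=133
- C+D: length 3+7=10, value 36+62=98
- A+D: length 4+7=11, value 35+62=97
- A+B+C: length 4+11+3=18, value 35+10+36=81
Best: 133 score.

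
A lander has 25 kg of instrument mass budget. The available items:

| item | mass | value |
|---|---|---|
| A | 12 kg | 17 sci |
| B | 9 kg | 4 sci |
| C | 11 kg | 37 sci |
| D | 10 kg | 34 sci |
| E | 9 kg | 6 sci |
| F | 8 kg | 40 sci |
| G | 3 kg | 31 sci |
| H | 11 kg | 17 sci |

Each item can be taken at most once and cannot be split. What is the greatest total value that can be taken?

108 sci

This is a 0/1 knapsack; check combinations near the capacity.
- C+F+G: mass 11+8+3=22, value 37+40+31=108
- D+F+G: mass 10+8+3=21, value 34+40+31=105
- C+D+G: mass 11+10+3=24, value 37+34+31=102
- F+G+H: mass 8+3+11=22, value 40+31+17=88
Best: 108 sci.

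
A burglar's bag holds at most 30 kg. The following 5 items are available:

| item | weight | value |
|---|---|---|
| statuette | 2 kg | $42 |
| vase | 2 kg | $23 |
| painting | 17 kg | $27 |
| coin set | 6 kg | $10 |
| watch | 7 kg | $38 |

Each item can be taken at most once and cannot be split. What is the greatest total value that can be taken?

$130

Check high-value combinations within 30 kg:
- statuette+vase+painting+watch: weight 2+2+17+7=28, value 42+23+27+38=130
- statuette+vase+coin set+watch: weight 2+2+6+7=17, value 42+23+10+38=113
- statuette+painting+watch: weight 2+17+7=26, value 42+27+38=107
- statuette+vase+watch: weight 2+2+7=11, value 42+23+38=103
- statuette+vase+painting+coin set: weight 2+2+17+6=27, value 42+23+27+10=102
Best: $130.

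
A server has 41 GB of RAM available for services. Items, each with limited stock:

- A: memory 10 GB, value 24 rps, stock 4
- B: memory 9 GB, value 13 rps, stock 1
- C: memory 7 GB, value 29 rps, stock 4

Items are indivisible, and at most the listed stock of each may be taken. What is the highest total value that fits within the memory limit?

140 rps

Top feasible selections:
- 1×A + 4×C: memory 38, value 140
- 2×A + 3×C: memory 41, value 135
- 1×B + 4×C: memory 37, value 129
Best: 140 rps.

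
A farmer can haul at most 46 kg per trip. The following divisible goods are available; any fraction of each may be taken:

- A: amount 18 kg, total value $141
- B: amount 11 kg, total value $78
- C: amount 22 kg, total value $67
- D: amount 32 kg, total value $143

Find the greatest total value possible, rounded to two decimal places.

294.97

Take in order of value per unit:
- A (141/18 per unit): all 18 → value 141, running total 141.00
- B (78/11 per unit): all 11 → value 78, running total 219.00
- D (143/32 per unit): 17 of 32 → value 17×143/32 = 75.9688, running total 294.97
Total 294.97.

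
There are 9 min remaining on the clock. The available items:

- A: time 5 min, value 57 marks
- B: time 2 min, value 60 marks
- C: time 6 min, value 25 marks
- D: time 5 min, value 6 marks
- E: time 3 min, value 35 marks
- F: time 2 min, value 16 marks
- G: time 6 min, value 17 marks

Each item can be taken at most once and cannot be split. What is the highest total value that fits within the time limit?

133 marks

Check high-value combinations within 9 min:
- A+B+F: time 5+2+2=9, value 57+60+16=133
- A+B: time 5+2=7, value 57+60=117
- B+E+F: time 2+3+2=7, value 60+35+16=111
- B+E: time 2+3=5, value 60+35=95
Best: 133 marks.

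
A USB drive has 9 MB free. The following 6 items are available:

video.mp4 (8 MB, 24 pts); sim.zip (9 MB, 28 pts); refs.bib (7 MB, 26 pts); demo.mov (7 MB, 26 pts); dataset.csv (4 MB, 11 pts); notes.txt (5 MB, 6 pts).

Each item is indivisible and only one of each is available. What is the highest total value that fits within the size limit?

28 pts

Check high-value combinations within 9 MB:
- sim.zip: size 9, value 28
- refs.bib: size 7, value 26
- demo.mov: size 7, value 26
- video.mp4: size 8, value 24
- dataset.csv+notes.txt: size 4+5=9, value 11+6=17
Best: 28 pts.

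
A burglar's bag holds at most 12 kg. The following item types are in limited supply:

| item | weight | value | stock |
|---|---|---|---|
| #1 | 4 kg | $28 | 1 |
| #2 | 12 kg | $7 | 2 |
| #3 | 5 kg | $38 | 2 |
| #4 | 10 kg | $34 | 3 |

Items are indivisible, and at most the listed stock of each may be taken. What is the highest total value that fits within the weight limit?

Best selections within weight 12 and stock limits:
- 2×#3: weight 10, value 76
- 1×#1 + 1×#3: weight 9, value 66
- 1×#3: weight 5, value 38
Best: $76.

$76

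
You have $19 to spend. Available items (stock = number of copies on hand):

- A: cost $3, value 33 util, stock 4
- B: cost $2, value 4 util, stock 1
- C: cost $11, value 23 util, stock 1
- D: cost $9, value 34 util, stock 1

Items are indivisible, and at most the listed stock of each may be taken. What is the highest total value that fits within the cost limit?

136 util

Best selections within cost 19 and stock limits:
- 4×A + 1×B: cost 14, value 136
- 3×A + 1×D: cost 18, value 133
- 4×A: cost 12, value 132
- 2×A + 1×B + 1×D: cost 17, value 104
Best: 136 util.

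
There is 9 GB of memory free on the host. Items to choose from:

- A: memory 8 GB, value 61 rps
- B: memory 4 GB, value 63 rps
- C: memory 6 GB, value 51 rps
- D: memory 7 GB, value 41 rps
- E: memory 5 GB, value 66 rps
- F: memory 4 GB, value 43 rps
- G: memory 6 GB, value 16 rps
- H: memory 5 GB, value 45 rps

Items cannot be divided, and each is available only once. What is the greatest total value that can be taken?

This is a 0/1 knapsack; check combinations near the capacity.
- B+E: memory 4+5=9, value 63+66=129
- E+F: memory 5+4=9, value 66+43=109
- B+H: memory 4+5=9, value 63+45=108
Best: 129 rps.

129 rps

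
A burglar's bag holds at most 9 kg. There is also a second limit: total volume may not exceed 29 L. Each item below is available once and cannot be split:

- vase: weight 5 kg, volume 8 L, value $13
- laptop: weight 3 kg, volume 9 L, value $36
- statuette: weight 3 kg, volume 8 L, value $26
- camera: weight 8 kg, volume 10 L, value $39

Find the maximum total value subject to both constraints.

Feasible sets respecting both limits:
- laptop+statuette: weight 6, volume 17, value 62
- vase+laptop: weight 8, volume 17, value 49
- vase+statuette: weight 8, volume 16, value 39
Best: $62.

$62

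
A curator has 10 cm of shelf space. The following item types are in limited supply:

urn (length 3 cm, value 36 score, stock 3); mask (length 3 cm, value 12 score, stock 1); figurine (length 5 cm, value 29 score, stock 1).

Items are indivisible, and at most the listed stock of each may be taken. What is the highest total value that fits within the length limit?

108 score

Top feasible selections:
- 3×urn: length 9, value 108
- 2×urn + 1×mask: length 9, value 84
- 2×urn: length 6, value 72
- 1×urn + 1×figurine: length 8, value 65
Best: 108 score.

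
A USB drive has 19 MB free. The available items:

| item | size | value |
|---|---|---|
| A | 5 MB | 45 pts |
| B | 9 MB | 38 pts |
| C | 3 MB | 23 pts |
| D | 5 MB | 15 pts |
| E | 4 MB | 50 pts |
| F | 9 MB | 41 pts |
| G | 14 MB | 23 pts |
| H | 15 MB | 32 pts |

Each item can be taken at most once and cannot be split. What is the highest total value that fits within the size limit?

This is a 0/1 knapsack; check combinations near the capacity.
- A+E+F: size 5+4+9=18, value 45+50+41=136
- A+C+D+E: size 5+3+5+4=17, value 45+23+15+50=133
- A+B+E: size 5+9+4=18, value 45+38+50=133
Best: 136 pts.

136 pts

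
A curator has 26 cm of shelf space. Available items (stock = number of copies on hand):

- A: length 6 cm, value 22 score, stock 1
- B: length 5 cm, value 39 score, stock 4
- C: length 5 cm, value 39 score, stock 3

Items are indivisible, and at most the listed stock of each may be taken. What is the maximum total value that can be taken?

Best selections within length 26 and stock limits:
- 2×B + 3×C: length 25, value 195
- 3×B + 2×C: length 25, value 195
Best: 195 score.

195 score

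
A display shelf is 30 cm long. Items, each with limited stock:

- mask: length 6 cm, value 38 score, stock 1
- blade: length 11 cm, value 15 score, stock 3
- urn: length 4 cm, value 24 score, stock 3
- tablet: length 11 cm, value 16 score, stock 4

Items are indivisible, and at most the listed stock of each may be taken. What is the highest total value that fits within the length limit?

Top feasible selections:
- 1×mask + 3×urn + 1×tablet: length 29, value 126
- 1×mask + 1×blade + 3×urn: length 29, value 125
- 1×mask + 3×urn: length 18, value 110
Best: 126 score.

126 score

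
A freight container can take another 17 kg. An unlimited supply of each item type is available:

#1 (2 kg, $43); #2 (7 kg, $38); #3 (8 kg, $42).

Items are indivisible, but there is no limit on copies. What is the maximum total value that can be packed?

Best value-per-unit is #1 at 43/2, and filling with it alone uses weight 8×2=16. No mix of the others beats 8×43 = 344.

$344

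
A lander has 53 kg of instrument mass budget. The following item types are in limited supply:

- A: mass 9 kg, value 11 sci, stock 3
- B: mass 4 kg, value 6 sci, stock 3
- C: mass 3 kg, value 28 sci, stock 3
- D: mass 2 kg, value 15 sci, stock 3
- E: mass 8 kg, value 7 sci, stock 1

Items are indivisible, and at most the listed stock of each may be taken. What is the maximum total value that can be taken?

Best selections within mass 53 and stock limits:
- 2×A + 3×B + 3×C + 3×D + 1×E: mass 53, value 176
- 3×A + 2×B + 3×C + 3×D: mass 50, value 174
Best: 176 sci.

176 sci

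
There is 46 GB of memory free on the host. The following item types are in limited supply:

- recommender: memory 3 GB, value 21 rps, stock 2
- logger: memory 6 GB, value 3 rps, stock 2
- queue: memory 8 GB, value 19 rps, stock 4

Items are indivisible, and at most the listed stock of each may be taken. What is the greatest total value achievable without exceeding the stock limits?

Best selections within memory 46 and stock limits:
- 2×recommender + 1×logger + 4×queue: memory 44, value 121
- 2×recommender + 4×queue: memory 38, value 118
- 2×recommender + 2×logger + 3×queue: memory 42, value 105
- 2×recommender + 1×logger + 3×queue: memory 36, value 102
Best: 121 rps.

121 rps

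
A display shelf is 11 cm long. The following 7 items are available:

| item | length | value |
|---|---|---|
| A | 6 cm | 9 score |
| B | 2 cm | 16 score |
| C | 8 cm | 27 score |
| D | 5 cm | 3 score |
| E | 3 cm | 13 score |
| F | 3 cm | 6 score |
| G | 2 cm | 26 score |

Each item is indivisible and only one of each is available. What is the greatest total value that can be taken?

61 score

This is a 0/1 knapsack; check combinations near the capacity.
- B+E+F+G: length 2+3+3+2=10, value 16+13+6+26=61
- B+E+G: length 2+3+2=7, value 16+13+26=55
- C+G: length 8+2=10, value 27+26=53
Best: 61 score.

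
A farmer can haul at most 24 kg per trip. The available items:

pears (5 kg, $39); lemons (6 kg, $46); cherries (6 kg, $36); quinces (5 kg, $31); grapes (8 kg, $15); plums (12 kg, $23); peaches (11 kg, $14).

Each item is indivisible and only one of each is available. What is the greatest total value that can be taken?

$152

This is a 0/1 knapsack; check combinations near the capacity.
- pears+lemons+cherries+quinces: weight 5+6+6+5=22, value 39+46+36+31=152
- pears+lemons+quinces+grapes: weight 5+6+5+8=24, value 39+46+31+15=131
- pears+lemons+cherries: weight 5+6+6=17, value 39+46+36=121
- pears+cherries+quinces+grapes: weight 5+6+5+8=24, value 39+36+31+15=121
Best: $152.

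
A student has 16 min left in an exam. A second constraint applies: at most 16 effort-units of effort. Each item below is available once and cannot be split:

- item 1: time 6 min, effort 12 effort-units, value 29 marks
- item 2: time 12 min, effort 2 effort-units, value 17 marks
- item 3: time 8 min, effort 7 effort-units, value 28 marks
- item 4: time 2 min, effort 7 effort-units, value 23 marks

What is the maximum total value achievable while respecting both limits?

51 marks

Feasible sets respecting both limits:
- item 3+item 4: time 10, effort 14, value 51
- item 2+item 4: time 14, effort 9, value 40
- item 1: time 6, effort 12, value 29
Best: 51 marks.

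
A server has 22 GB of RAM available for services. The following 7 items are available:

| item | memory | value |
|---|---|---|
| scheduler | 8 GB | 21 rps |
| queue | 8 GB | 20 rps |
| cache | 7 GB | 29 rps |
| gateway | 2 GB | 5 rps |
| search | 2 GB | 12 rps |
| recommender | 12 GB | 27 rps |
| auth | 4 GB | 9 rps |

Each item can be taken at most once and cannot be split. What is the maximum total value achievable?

71 rps

Check high-value combinations within 22 GB:
- scheduler+cache+search+auth: memory 8+7+2+4=21, value 21+29+12+9=71
- queue+cache+search+auth: memory 8+7+2+4=21, value 20+29+12+9=70
- cache+search+recommender: memory 7+2+12=21, value 29+12+27=68
- scheduler+cache+gateway+search: memory 8+7+2+2=19, value 21+29+5+12=67
- queue+cache+gateway+search: memory 8+7+2+2=19, value 20+29+5+12=66
Best: 71 rps.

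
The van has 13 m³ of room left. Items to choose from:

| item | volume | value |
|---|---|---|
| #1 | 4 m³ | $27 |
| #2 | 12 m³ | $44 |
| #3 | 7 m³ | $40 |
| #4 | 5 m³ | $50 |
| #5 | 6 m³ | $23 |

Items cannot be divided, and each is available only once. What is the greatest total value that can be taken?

Check high-value combinations within 13 m³:
- #3+#4: volume 7+5=12, value 40+50=90
- #1+#4: volume 4+5=9, value 27+50=77
- #4+#5: volume 5+6=11, value 50+23=73
- #1+#3: volume 4+7=11, value 27+40=67
Best: $90.

$90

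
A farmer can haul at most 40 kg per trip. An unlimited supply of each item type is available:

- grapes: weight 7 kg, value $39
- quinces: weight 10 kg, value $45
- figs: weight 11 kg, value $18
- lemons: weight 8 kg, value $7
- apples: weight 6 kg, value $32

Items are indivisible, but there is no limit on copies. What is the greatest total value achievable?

Best value-per-unit is grapes at 39/7; filling with it alone gives 5×39 = 195.
Optimal mix: 4×grapes + 2×apples → weight 40, value 220.

$220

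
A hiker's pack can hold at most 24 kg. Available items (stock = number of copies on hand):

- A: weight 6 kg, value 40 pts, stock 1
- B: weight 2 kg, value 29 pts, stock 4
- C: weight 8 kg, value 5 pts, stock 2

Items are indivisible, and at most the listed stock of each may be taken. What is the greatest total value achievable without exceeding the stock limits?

161 pts

Best selections within weight 24 and stock limits:
- 1×A + 4×B + 1×C: weight 22, value 161
- 1×A + 4×B: weight 14, value 156
- 1×A + 3×B + 1×C: weight 20, value 132
Best: 161 pts.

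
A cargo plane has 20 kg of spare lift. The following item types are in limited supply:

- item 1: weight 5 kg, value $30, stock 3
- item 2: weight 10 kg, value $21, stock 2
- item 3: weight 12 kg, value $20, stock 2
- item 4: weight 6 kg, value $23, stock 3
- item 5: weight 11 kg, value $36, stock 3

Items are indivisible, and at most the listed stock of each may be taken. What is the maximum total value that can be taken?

Top feasible selections:
- 3×item 1: weight 15, value 90
- 2×item 1 + 1×item 4: weight 16, value 83
- 2×item 1 + 1×item 2: weight 20, value 81
Best: $90.

$90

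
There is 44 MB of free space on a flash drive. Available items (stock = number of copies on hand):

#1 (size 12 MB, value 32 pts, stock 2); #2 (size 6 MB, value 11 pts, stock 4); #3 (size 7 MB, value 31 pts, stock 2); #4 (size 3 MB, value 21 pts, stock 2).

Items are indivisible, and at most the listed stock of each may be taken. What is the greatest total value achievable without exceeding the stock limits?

168 pts

Best selections within size 44 and stock limits:
- 2×#1 + 2×#3 + 2×#4: size 44, value 168
- 1×#1 + 2×#2 + 2×#3 + 2×#4: size 44, value 158
- 2×#1 + 1×#2 + 1×#3 + 2×#4: size 43, value 148
Best: 168 pts.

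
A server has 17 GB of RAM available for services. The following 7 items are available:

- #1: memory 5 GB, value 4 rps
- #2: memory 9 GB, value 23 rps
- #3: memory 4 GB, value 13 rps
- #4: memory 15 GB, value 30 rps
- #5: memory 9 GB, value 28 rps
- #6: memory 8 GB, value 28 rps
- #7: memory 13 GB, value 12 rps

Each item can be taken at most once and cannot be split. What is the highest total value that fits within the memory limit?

Check high-value combinations within 17 GB:
- #5+#6: memory 9+8=17, value 28+28=56
- #2+#6: memory 9+8=17, value 23+28=51
- #1+#3+#6: memory 5+4+8=17, value 4+13+28=45
Best: 56 rps.

56 rps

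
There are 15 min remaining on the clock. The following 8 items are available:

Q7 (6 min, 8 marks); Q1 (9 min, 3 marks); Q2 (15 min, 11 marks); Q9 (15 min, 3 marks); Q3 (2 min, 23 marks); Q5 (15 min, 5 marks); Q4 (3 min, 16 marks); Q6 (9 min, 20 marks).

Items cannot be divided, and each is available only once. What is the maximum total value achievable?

59 marks

Check high-value combinations within 15 min:
- Q3+Q4+Q6: time 2+3+9=14, value 23+16+20=59
- Q7+Q3+Q4: time 6+2+3=11, value 8+23+16=47
- Q3+Q6: time 2+9=11, value 23+20=43
- Q1+Q3+Q4: time 9+2+3=14, value 3+23+16=42
- Q3+Q4: time 2+3=5, value 23+16=39
Best: 59 marks.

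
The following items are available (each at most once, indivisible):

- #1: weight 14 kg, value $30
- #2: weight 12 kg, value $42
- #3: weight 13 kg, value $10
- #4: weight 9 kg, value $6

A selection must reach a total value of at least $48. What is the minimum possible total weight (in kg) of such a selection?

21

Subsets with value ≥ 48, sorted by total weight:
- #2+#4: weight 21, value 48
- #2+#3: weight 25, value 52
Minimum weight: 21 kg.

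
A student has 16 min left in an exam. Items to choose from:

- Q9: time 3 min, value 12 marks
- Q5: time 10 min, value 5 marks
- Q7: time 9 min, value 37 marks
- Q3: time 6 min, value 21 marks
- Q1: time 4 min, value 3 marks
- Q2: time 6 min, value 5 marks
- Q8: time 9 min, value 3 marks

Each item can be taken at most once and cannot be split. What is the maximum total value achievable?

This is a 0/1 knapsack; check combinations near the capacity.
- Q7+Q3: time 9+6=15, value 37+21=58
- Q9+Q7+Q1: time 3+9+4=16, value 12+37+3=52
- Q9+Q7: time 3+9=12, value 12+37=49
- Q7+Q2: time 9+6=15, value 37+5=42
Best: 58 marks.

58 marks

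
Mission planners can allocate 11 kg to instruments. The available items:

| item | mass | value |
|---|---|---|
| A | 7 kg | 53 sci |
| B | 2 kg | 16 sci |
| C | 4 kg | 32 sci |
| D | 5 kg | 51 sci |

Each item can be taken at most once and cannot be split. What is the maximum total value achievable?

Check high-value combinations within 11 kg:
- B+C+D: mass 2+4+5=11, value 16+32+51=99
- A+C: mass 7+4=11, value 53+32=85
- C+D: mass 4+5=9, value 32+51=83
- A+B: mass 7+2=9, value 53+16=69
Best: 99 sci.

99 sci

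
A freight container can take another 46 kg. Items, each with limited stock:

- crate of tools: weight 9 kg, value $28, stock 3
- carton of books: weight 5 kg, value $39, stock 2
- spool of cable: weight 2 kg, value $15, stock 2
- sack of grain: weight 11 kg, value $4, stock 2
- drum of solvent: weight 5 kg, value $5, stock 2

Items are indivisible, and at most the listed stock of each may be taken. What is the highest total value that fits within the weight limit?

Best selections within weight 46 and stock limits:
- 3×crate of tools + 2×carton of books + 2×spool of cable + 1×drum of solvent: weight 46, value 197
- 3×crate of tools + 2×carton of books + 2×spool of cable: weight 41, value 192
- 3×crate of tools + 2×carton of books + 1×spool of cable + 1×drum of solvent: weight 44, value 182
- 3×crate of tools + 2×carton of books + 1×spool of cable: weight 39, value 177
Best: $197.

$197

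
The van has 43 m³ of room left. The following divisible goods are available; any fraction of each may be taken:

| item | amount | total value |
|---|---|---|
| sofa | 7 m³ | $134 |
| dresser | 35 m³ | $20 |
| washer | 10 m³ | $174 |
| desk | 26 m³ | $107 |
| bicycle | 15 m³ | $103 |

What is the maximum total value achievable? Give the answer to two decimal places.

456.27

Take in order of value per unit:
- sofa (134/7 per unit): all 7 → value 134, running total 134.00
- washer (174/10 per unit): all 10 → value 174, running total 308.00
- bicycle (103/15 per unit): all 15 → value 103, running total 411.00
- desk (107/26 per unit): 11 of 26 → value 11×107/26 = 45.2692, running total 456.27
Total 456.27.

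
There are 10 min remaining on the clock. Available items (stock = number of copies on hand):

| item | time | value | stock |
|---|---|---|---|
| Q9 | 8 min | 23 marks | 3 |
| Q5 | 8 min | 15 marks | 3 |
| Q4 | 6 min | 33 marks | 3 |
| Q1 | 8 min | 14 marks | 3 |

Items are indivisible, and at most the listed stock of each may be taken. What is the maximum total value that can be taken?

Best selections within time 10 and stock limits:
- 1×Q4: time 6, value 33
- 1×Q9: time 8, value 23
Best: 33 marks.

33 marks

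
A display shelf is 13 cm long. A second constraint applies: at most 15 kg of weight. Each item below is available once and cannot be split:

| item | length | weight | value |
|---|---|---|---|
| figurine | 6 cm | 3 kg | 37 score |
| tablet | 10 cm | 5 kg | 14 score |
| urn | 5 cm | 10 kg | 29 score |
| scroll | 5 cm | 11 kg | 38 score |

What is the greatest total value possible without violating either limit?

75 score

Feasible sets respecting both limits:
- figurine+scroll: length 11, weight 14, value 75
- figurine+urn: length 11, weight 13, value 66
- scroll: length 5, weight 11, value 38
Best: 75 score.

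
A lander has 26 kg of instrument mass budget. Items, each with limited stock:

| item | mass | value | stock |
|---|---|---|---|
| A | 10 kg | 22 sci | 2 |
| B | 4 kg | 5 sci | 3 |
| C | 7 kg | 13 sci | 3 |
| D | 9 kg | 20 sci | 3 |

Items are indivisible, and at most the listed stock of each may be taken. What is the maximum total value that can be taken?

55 sci

Top feasible selections:
- 1×A + 1×C + 1×D: mass 26, value 55
- 1×C + 2×D: mass 25, value 53
- 2×B + 2×D: mass 26, value 50
Best: 55 sci.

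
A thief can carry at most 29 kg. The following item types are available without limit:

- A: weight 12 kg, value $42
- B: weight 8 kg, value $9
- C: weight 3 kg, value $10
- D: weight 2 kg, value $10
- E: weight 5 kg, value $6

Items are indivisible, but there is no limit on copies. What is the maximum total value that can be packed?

$140

Best value-per-unit is D at 10/2; filling with it alone gives 14×10 = 140.
Optimal mix: 1×C + 13×D → weight 29, value 140.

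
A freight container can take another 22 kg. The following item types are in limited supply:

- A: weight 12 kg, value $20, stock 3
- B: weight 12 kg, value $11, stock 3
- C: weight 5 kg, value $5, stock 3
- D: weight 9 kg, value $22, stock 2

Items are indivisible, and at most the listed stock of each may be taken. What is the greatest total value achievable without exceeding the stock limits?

$44

Top feasible selections:
- 2×D: weight 18, value 44
- 1×A + 1×D: weight 21, value 42
- 1×B + 1×D: weight 21, value 33
Best: $44.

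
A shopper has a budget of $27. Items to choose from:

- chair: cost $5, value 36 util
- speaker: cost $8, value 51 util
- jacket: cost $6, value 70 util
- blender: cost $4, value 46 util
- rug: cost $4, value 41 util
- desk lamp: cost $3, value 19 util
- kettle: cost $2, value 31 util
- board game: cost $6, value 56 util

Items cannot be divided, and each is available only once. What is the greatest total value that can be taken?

This is a 0/1 knapsack; check combinations near the capacity.
- chair+jacket+blender+rug+kettle+board game: cost 5+6+4+4+2+6=27, value 36+70+46+41+31+56=280
- jacket+blender+rug+desk lamp+kettle+board game: cost 6+4+4+3+2+6=25, value 70+46+41+19+31+56=263
- chair+jacket+blender+desk lamp+kettle+board game: cost 5+6+4+3+2+6=26, value 36+70+46+19+31+56=258
Best: 280 util.

280 util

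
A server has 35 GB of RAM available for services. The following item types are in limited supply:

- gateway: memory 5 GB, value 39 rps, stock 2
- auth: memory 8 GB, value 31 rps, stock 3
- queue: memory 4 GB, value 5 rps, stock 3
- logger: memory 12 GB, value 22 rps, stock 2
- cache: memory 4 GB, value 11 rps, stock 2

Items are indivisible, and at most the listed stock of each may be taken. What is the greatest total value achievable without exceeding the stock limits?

Best selections within memory 35 and stock limits:
- 2×gateway + 3×auth: memory 34, value 171
- 2×gateway + 2×auth + 2×cache: memory 34, value 162
- 2×gateway + 2×auth + 1×queue + 1×cache: memory 34, value 156
Best: 171 rps.

171 rps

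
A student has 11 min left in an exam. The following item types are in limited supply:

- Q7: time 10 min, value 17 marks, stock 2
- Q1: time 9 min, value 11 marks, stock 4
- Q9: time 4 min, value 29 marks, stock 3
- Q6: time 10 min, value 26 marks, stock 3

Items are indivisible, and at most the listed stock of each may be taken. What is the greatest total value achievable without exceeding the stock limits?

Best selections within time 11 and stock limits:
- 2×Q9: time 8, value 58
- 1×Q9: time 4, value 29
- 1×Q6: time 10, value 26
Best: 58 marks.

58 marks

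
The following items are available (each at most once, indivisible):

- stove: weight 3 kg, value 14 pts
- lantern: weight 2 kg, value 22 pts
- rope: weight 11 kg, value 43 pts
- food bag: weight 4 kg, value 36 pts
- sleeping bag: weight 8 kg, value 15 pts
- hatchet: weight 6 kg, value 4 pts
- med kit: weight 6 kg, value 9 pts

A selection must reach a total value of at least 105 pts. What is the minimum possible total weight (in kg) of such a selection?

20

Subsets with value ≥ 105, sorted by total weight:
- stove+lantern+rope+food bag: weight 20, value 115
- lantern+rope+food bag+med kit: weight 23, value 110
Minimum weight: 20 kg.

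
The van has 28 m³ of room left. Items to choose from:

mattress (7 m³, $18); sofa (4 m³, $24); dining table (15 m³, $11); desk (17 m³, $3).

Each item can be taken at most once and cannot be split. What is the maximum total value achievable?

Check high-value combinations within 28 m³:
- mattress+sofa+dining table: volume 7+4+15=26, value 18+24+11=53
- mattress+sofa+desk: volume 7+4+17=28, value 18+24+3=45
- mattress+sofa: volume 7+4=11, value 18+24=42
- sofa+dining table: volume 4+15=19, value 24+11=35
- mattress+dining table: volume 7+15=22, value 18+11=29
Best: $53.

$53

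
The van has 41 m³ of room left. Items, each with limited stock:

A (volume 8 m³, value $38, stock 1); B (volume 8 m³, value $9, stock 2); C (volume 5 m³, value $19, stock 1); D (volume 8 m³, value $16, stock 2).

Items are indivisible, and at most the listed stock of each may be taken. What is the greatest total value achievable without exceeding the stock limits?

$98

Top feasible selections:
- 1×A + 1×B + 1×C + 2×D: volume 37, value 98
- 1×A + 2×B + 1×C + 1×D: volume 37, value 91
- 1×A + 1×C + 2×D: volume 29, value 89
- 1×A + 2×B + 2×D: volume 40, value 88
Best: $98.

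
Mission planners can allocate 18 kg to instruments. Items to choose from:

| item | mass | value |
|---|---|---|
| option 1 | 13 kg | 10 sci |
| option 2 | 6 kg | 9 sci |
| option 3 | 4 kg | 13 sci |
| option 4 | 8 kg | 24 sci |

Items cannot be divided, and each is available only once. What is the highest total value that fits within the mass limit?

46 sci

This is a 0/1 knapsack; check combinations near the capacity.
- option 2+option 3+option 4: mass 6+4+8=18, value 9+13+24=46
- option 3+option 4: mass 4+8=12, value 13+24=37
- option 2+option 4: mass 6+8=14, value 9+24=33
Best: 46 sci.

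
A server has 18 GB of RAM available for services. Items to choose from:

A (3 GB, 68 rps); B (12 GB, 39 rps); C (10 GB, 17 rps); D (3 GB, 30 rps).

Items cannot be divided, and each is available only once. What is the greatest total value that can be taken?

Check high-value combinations within 18 GB:
- A+B+D: memory 3+12+3=18, value 68+39+30=137
- A+C+D: memory 3+10+3=16, value 68+17+30=115
- A+B: memory 3+12=15, value 68+39=107
Best: 137 rps.

137 rps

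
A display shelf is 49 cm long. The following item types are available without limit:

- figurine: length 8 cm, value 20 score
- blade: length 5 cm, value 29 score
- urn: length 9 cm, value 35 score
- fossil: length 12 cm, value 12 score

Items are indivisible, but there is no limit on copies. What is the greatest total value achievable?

Best value-per-unit is blade at 29/5; filling with it alone gives 9×29 = 261.
Optimal mix: 8×blade + 1×urn → length 49, value 267.

267 score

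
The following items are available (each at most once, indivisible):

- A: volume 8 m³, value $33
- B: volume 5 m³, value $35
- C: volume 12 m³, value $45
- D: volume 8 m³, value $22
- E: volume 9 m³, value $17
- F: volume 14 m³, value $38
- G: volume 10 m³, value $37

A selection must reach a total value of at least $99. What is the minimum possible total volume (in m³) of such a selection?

23

Subsets with value ≥ 99, sorted by total volume:
- A+B+G: volume 23, value 105
- A+B+C: volume 25, value 113
- B+C+D: volume 25, value 102
Minimum volume: 23 m³.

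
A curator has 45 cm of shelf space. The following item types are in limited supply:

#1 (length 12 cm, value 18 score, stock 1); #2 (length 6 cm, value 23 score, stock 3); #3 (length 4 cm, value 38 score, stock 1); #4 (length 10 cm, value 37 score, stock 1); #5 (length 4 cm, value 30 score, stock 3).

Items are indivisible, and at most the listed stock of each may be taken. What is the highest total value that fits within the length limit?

234 score

Top feasible selections:
- 3×#2 + 1×#3 + 1×#4 + 3×#5: length 44, value 234
- 2×#2 + 1×#3 + 1×#4 + 3×#5: length 38, value 211
- 1×#1 + 1×#2 + 1×#3 + 1×#4 + 3×#5: length 44, value 206
- 3×#2 + 1×#3 + 1×#4 + 2×#5: length 40, value 204
Best: 234 score.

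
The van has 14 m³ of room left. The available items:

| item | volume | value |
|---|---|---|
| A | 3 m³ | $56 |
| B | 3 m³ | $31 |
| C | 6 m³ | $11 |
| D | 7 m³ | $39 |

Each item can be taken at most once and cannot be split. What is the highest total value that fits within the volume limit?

Check high-value combinations within 14 m³:
- A+B+D: volume 3+3+7=13, value 56+31+39=126
- A+B+C: volume 3+3+6=12, value 56+31+11=98
- A+D: volume 3+7=10, value 56+39=95
- A+B: volume 3+3=6, value 56+31=87
Best: $126.

$126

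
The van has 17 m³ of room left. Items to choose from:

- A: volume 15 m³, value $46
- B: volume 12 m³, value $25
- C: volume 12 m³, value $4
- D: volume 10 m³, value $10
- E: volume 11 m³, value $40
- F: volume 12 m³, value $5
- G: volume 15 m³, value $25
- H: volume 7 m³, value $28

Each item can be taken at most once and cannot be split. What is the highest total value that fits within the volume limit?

$46

Check high-value combinations within 17 m³:
- A: volume 15, value 46
- E: volume 11, value 40
- D+H: volume 10+7=17, value 10+28=38
- H: volume 7, value 28
- B: volume 12, value 25
Best: $46.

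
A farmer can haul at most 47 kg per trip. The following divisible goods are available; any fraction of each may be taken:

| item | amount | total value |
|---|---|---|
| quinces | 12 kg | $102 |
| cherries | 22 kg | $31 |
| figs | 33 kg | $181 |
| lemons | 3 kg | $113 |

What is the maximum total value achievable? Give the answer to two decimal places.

390.52

Take in order of value per unit:
- lemons (113/3 per unit): all 3 → value 113, running total 113.00
- quinces (102/12 per unit): all 12 → value 102, running total 215.00
- figs (181/33 per unit): 32 of 33 → value 32×181/33 = 175.5152, running total 390.52
Total 390.52.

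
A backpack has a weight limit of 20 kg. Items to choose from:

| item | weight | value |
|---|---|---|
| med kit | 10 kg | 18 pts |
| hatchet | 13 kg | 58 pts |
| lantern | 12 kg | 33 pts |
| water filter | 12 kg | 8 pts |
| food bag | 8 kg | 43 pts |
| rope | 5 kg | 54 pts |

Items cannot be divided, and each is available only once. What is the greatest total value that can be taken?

This is a 0/1 knapsack; check combinations near the capacity.
- hatchet+rope: weight 13+5=18, value 58+54=112
- food bag+rope: weight 8+5=13, value 43+54=97
- lantern+rope: weight 12+5=17, value 33+54=87
- lantern+food bag: weight 12+8=20, value 33+43=76
- med kit+rope: weight 10+5=15, value 18+54=72
Best: 112 pts.

112 pts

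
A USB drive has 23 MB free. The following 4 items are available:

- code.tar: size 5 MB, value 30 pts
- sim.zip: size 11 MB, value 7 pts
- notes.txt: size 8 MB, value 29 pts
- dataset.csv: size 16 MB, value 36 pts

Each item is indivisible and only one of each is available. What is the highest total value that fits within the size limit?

66 pts

Check high-value combinations within 23 MB:
- code.tar+dataset.csv: size 5+16=21, value 30+36=66
- code.tar+notes.txt: size 5+8=13, value 30+29=59
- code.tar+sim.zip: size 5+11=16, value 30+7=37
- dataset.csv: size 16, value 36
- sim.zip+notes.txt: size 11+8=19, value 7+29=36
Best: 66 pts.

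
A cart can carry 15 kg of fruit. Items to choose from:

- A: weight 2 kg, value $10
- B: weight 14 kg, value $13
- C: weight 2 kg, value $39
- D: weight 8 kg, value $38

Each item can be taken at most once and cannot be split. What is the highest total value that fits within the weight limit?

Check high-value combinations within 15 kg:
- A+C+D: weight 2+2+8=12, value 10+39+38=87
- C+D: weight 2+8=10, value 39+38=77
- A+C: weight 2+2=4, value 10+39=49
- A+D: weight 2+8=10, value 10+38=48
Best: $87.

$87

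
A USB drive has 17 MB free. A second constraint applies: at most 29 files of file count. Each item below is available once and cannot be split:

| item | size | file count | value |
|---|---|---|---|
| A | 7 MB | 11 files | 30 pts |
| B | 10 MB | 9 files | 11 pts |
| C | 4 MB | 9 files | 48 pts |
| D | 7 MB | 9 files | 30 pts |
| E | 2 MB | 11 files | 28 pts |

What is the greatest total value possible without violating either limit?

Feasible sets respecting both limits:
- C+D+E: size 13, file count 29, value 106
- B+C+E: size 16, file count 29, value 87
- A+C: size 11, file count 20, value 78
- C+D: size 11, file count 18, value 78
Best: 106 pts.

106 pts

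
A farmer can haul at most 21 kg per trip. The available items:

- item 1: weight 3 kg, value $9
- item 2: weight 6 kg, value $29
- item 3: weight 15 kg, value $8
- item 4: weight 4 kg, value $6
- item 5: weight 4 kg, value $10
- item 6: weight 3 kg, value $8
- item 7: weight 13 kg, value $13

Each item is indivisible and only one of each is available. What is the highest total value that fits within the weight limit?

Check high-value combinations within 21 kg:
- item 1+item 2+item 4+item 5+item 6: weight 3+6+4+4+3=20, value 9+29+6+10+8=62
- item 1+item 2+item 5+item 6: weight 3+6+4+3=16, value 9+29+10+8=56
- item 1+item 2+item 4+item 5: weight 3+6+4+4=17, value 9+29+6+10=54
- item 2+item 4+item 5+item 6: weight 6+4+4+3=17, value 29+6+10+8=53
Best: $62.

$62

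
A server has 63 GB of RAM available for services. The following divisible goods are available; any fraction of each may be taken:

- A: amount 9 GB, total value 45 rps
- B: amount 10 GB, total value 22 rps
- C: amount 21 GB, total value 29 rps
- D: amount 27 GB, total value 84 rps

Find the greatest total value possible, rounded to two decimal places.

174.48

Take in order of value per unit:
- A (45/9 per unit): all 9 → value 45, running total 45.00
- D (84/27 per unit): all 27 → value 84, running total 129.00
- B (22/10 per unit): all 10 → value 22, running total 151.00
- C (29/21 per unit): 17 of 21 → value 17×29/21 = 23.4762, running total 174.48
Total 174.48.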